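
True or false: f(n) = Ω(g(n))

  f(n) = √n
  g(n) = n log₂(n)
False

f(n) = √n is O(√n), and g(n) = n log₂(n) is O(n log n).
Since O(√n) grows slower than O(n log n), f(n) = Ω(g(n)) is false.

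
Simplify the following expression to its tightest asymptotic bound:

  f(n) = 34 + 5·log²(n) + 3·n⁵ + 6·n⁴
Θ(n⁵)

Order the terms by growth rate: 34 ≺ 5·log²(n) ≺ 6·n⁴ ≺ 3·n⁵.
The fastest-growing term 3·n⁵ dominates as n → ∞; dropping its constant factor gives Θ(n⁵).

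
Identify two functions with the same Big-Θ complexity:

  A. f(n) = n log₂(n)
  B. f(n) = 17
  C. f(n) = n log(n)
A and C

Examining each function:
  A. n log₂(n) is O(n log n)
  B. 17 is O(1)
  C. n log(n) is O(n log n)

Functions A and C both have the same complexity class.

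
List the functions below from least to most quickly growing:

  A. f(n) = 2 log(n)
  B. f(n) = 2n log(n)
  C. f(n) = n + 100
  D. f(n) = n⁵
A < C < B < D

Comparing growth rates:
A = 2 log(n) is O(log n)
C = n + 100 is O(n)
B = 2n log(n) is O(n log n)
D = n⁵ is O(n⁵)

Therefore, the order from slowest to fastest is: A < C < B < D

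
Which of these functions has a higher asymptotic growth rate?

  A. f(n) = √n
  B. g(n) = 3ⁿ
B

f(n) = √n is O(√n), while g(n) = 3ⁿ is O(3ⁿ).
Since O(3ⁿ) grows faster than O(√n), g(n) dominates.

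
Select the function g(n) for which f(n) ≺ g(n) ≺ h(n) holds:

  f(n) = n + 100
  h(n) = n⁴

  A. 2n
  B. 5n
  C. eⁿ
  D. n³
D

We need g(n) with n + 100 = o(g(n)) and g(n) = o(n⁴), i.e. O(n) ≺ g ≺ O(n⁴).
Check each option:
  A. 2n — O(n) does not grow strictly faster than f(n)
  B. 5n — O(n) does not grow strictly faster than f(n)
  C. eⁿ — O(eⁿ) does not grow strictly slower than h(n)
  D. n³ — O(n³) is strictly between O(n) and O(n⁴) ✓

Only option D (n³) lies strictly between.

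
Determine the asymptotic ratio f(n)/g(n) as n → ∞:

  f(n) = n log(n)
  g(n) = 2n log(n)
1/2

Since n log(n) and 2n log(n) have the same growth rate (O(n log n)),
the ratio converges to a constant: 1/2.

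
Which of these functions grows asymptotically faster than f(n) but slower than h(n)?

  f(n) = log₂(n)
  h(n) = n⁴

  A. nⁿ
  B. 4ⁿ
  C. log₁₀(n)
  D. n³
D

We need g(n) with log₂(n) = o(g(n)) and g(n) = o(n⁴), i.e. O(log n) ≺ g ≺ O(n⁴).
Check each option:
  A. nⁿ — O(nⁿ) does not grow strictly slower than h(n)
  B. 4ⁿ — O(4ⁿ) does not grow strictly slower than h(n)
  C. log₁₀(n) — O(log n) does not grow strictly faster than f(n)
  D. n³ — O(n³) is strictly between O(log n) and O(n⁴) ✓

Only option D (n³) lies strictly between.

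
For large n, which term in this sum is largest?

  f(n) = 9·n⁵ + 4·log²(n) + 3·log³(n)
9·n⁵

Looking at each term:
  - 9·n⁵ is O(n⁵)
  - 4·log²(n) is O(log² n)
  - 3·log³(n) is O(log³ n)

The term 9·n⁵ (O(n⁵)) grows fastest and dominates all others.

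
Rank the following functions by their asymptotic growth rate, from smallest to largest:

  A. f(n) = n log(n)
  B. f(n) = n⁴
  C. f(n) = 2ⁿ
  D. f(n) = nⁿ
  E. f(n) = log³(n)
E < A < B < C < D

Comparing growth rates:
E = log³(n) is O(log³ n)
A = n log(n) is O(n log n)
B = n⁴ is O(n⁴)
C = 2ⁿ is O(2ⁿ)
D = nⁿ is O(nⁿ)

Therefore, the order from slowest to fastest is: E < A < B < C < D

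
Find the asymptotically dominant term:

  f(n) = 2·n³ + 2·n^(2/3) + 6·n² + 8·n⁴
8·n⁴

Looking at each term:
  - 2·n³ is O(n³)
  - 2·n^(2/3) is O(n^(2/3))
  - 6·n² is O(n²)
  - 8·n⁴ is O(n⁴)

The term 8·n⁴ (O(n⁴)) grows fastest and dominates all others.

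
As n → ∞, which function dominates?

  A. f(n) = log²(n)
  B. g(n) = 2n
B

f(n) = log²(n) is O(log² n), while g(n) = 2n is O(n).
Since O(n) grows faster than O(log² n), g(n) dominates.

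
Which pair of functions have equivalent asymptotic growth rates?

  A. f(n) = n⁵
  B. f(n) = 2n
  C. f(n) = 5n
B and C

Examining each function:
  A. n⁵ is O(n⁵)
  B. 2n is O(n)
  C. 5n is O(n)

Functions B and C both have the same complexity class.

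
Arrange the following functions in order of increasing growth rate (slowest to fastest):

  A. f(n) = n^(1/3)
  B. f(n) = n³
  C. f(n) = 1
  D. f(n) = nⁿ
C < A < B < D

Comparing growth rates:
C = 1 is O(1)
A = n^(1/3) is O(n^(1/3))
B = n³ is O(n³)
D = nⁿ is O(nⁿ)

Therefore, the order from slowest to fastest is: C < A < B < D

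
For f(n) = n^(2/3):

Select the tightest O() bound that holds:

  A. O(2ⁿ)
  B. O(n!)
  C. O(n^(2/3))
C

f(n) = n^(2/3) is O(n^(2/3)).
All listed options are valid Big-O bounds (upper bounds),
but O(n^(2/3)) is the tightest (smallest valid bound).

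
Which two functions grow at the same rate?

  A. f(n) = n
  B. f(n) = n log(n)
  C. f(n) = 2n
A and C

Examining each function:
  A. n is O(n)
  B. n log(n) is O(n log n)
  C. 2n is O(n)

Functions A and C both have the same complexity class.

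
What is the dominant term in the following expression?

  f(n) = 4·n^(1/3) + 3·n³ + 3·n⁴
3·n⁴

Looking at each term:
  - 4·n^(1/3) is O(n^(1/3))
  - 3·n³ is O(n³)
  - 3·n⁴ is O(n⁴)

The term 3·n⁴ (O(n⁴)) grows fastest and dominates all others.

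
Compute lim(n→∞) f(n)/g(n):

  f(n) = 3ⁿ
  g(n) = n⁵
∞

Since 3ⁿ (O(3ⁿ)) grows faster than n⁵ (O(n⁵)),
the ratio f(n)/g(n) → ∞ as n → ∞.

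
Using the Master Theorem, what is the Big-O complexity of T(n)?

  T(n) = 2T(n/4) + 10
Θ(n^log₄(2))

Master Theorem: a = 2, b = 4, f(n) = 10.
Compute the critical exponent d = log₄(2) = 0.500.
Compare f(n) = Θ(1) against n^d:
  k = 0 < d = 0.500, so f(n) = O(n^(d-ε)) — Case 1.
  The recursion cost dominates: T(n) = Θ(n^d) = Θ(n^log₄(2)).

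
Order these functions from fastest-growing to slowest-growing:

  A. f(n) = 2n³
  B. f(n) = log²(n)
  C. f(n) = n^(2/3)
A > C > B

Comparing growth rates:
A = 2n³ is O(n³)
C = n^(2/3) is O(n^(2/3))
B = log²(n) is O(log² n)

Therefore, the order from fastest to slowest is: A > C > B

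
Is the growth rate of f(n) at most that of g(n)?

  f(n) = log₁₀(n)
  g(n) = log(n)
True

f(n) = log₁₀(n) and g(n) = log(n) are both O(log n).
Big-O permits equal growth rates (f ≤ c·g for some c), so f(n) = O(g(n)) is true.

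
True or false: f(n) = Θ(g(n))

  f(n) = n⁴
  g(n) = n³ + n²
False

f(n) = n⁴ is O(n⁴), and g(n) = n³ + n² is O(n³).
Since they have different growth rates, f(n) = Θ(g(n)) is false.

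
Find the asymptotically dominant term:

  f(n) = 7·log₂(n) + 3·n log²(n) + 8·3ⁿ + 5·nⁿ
5·nⁿ

Looking at each term:
  - 7·log₂(n) is O(log n)
  - 3·n log²(n) is O(n log² n)
  - 8·3ⁿ is O(3ⁿ)
  - 5·nⁿ is O(nⁿ)

The term 5·nⁿ (O(nⁿ)) grows fastest and dominates all others.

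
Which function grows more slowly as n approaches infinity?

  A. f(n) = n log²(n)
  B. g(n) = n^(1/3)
B

f(n) = n log²(n) is O(n log² n), while g(n) = n^(1/3) is O(n^(1/3)).
Since O(n^(1/3)) grows slower than O(n log² n), g(n) is dominated.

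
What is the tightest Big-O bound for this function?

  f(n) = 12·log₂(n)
O(log n)

The dominant term in 12·log₂(n) is 12·log₂(n), which is Θ(log n).
Constants are absorbed, so the tightest bound is O(log n).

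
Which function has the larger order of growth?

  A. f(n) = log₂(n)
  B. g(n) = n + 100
B

f(n) = log₂(n) is O(log n), while g(n) = n + 100 is O(n).
Since O(n) grows faster than O(log n), g(n) dominates.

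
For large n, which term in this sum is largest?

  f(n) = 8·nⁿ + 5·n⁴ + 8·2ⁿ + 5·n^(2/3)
8·nⁿ

Looking at each term:
  - 8·nⁿ is O(nⁿ)
  - 5·n⁴ is O(n⁴)
  - 8·2ⁿ is O(2ⁿ)
  - 5·n^(2/3) is O(n^(2/3))

The term 8·nⁿ (O(nⁿ)) grows fastest and dominates all others.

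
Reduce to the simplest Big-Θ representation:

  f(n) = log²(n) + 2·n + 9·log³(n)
Θ(n)

Order the terms by growth rate: log²(n) ≺ 9·log³(n) ≺ 2·n.
The fastest-growing term 2·n dominates as n → ∞; dropping its constant factor gives Θ(n).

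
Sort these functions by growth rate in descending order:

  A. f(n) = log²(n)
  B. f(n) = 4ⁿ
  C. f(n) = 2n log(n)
B > C > A

Comparing growth rates:
B = 4ⁿ is O(4ⁿ)
C = 2n log(n) is O(n log n)
A = log²(n) is O(log² n)

Therefore, the order from fastest to slowest is: B > C > A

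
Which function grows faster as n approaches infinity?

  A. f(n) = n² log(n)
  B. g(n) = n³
B

f(n) = n² log(n) is O(n² log n), while g(n) = n³ is O(n³).
Since O(n³) grows faster than O(n² log n), g(n) dominates.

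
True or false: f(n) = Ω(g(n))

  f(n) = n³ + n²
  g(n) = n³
True

f(n) = n³ + n² and g(n) = n³ are both O(n³).
Big-Ω permits equal growth rates (f ≥ c·g for some c > 0), so f(n) = Ω(g(n)) is true.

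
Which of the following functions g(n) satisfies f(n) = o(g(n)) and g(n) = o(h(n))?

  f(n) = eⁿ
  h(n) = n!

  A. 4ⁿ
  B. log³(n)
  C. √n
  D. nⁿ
A

We need g(n) with eⁿ = o(g(n)) and g(n) = o(n!), i.e. O(eⁿ) ≺ g ≺ O(n!).
Check each option:
  A. 4ⁿ — O(4ⁿ) is strictly between O(eⁿ) and O(n!) ✓
  B. log³(n) — O(log³ n) does not grow strictly faster than f(n)
  C. √n — O(√n) does not grow strictly faster than f(n)
  D. nⁿ — O(nⁿ) does not grow strictly slower than h(n)

Only option A (4ⁿ) lies strictly between.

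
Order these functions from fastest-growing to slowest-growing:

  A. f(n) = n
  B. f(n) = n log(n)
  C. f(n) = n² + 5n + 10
C > B > A

Comparing growth rates:
C = n² + 5n + 10 is O(n²)
B = n log(n) is O(n log n)
A = n is O(n)

Therefore, the order from fastest to slowest is: C > B > A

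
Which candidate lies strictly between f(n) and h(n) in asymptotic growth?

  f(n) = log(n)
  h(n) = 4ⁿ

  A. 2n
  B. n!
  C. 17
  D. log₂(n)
A

We need g(n) with log(n) = o(g(n)) and g(n) = o(4ⁿ), i.e. O(log n) ≺ g ≺ O(4ⁿ).
Check each option:
  A. 2n — O(n) is strictly between O(log n) and O(4ⁿ) ✓
  B. n! — O(n!) does not grow strictly slower than h(n)
  C. 17 — O(1) does not grow strictly faster than f(n)
  D. log₂(n) — O(log n) does not grow strictly faster than f(n)

Only option A (2n) lies strictly between.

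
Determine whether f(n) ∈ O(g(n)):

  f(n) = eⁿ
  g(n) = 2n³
False

f(n) = eⁿ is O(eⁿ), and g(n) = 2n³ is O(n³).
Since O(eⁿ) grows faster than O(n³), f(n) = O(g(n)) is false.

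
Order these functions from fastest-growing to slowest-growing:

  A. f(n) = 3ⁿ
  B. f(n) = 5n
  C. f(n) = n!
C > A > B

Comparing growth rates:
C = n! is O(n!)
A = 3ⁿ is O(3ⁿ)
B = 5n is O(n)

Therefore, the order from fastest to slowest is: C > A > B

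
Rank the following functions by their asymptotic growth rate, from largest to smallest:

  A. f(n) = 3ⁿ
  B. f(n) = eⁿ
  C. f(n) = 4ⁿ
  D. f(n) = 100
C > A > B > D

Comparing growth rates:
C = 4ⁿ is O(4ⁿ)
A = 3ⁿ is O(3ⁿ)
B = eⁿ is O(eⁿ)
D = 100 is O(1)

Therefore, the order from fastest to slowest is: C > A > B > D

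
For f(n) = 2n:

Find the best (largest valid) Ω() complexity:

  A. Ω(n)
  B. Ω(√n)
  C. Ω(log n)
A

f(n) = 2n is Ω(n).
All listed options are valid Big-Ω bounds (lower bounds),
but Ω(n) is the tightest (largest valid bound).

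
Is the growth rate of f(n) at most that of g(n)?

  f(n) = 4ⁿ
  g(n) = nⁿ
True

f(n) = 4ⁿ is O(4ⁿ), and g(n) = nⁿ is O(nⁿ).
Since O(4ⁿ) ⊆ O(nⁿ) (f grows no faster than g), f(n) = O(g(n)) is true.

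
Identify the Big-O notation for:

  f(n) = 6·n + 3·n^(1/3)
O(n)

The dominant term in 6·n + 3·n^(1/3) is 6·n, which is Θ(n).
Lower-order terms (3·n^(1/3)) are asymptotically negligible.
Constants are absorbed, so the tightest bound is O(n).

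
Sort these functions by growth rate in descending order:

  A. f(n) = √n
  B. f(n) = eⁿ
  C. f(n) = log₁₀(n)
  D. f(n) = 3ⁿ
D > B > A > C

Comparing growth rates:
D = 3ⁿ is O(3ⁿ)
B = eⁿ is O(eⁿ)
A = √n is O(√n)
C = log₁₀(n) is O(log n)

Therefore, the order from fastest to slowest is: D > B > A > C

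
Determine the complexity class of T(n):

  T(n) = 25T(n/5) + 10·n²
Θ(n² log n)

Master Theorem: a = 25, b = 5, f(n) = 10·n².
Compute the critical exponent d = log₅(25) = 2.
Compare f(n) = Θ(n²) against n^d:
  k = 2 = d, so f(n) = Θ(n^d) — Case 2.
  Work is balanced across levels: T(n) = Θ(n^d log n) = Θ(n² log n).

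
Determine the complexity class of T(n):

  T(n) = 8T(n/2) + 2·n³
Θ(n³ log n)

Master Theorem: a = 8, b = 2, f(n) = 2·n³.
Compute the critical exponent d = log₂(8) = 3.
Compare f(n) = Θ(n³) against n^d:
  k = 3 = d, so f(n) = Θ(n^d) — Case 2.
  Work is balanced across levels: T(n) = Θ(n^d log n) = Θ(n³ log n).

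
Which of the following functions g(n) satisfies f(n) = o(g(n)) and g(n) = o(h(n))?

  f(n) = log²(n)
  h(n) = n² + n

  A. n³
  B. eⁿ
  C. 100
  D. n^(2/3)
D

We need g(n) with log²(n) = o(g(n)) and g(n) = o(n² + n), i.e. O(log² n) ≺ g ≺ O(n²).
Check each option:
  A. n³ — O(n³) does not grow strictly slower than h(n)
  B. eⁿ — O(eⁿ) does not grow strictly slower than h(n)
  C. 100 — O(1) does not grow strictly faster than f(n)
  D. n^(2/3) — O(n^(2/3)) is strictly between O(log² n) and O(n²) ✓

Only option D (n^(2/3)) lies strictly between.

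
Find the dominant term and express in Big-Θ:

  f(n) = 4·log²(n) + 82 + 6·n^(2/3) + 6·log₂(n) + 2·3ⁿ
Θ(3ⁿ)

Order the terms by growth rate: 82 ≺ 6·log₂(n) ≺ 4·log²(n) ≺ 6·n^(2/3) ≺ 2·3ⁿ.
The fastest-growing term 2·3ⁿ dominates as n → ∞; dropping its constant factor gives Θ(3ⁿ).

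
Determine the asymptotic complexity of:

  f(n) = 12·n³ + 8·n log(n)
O(n³)

The dominant term in 12·n³ + 8·n log(n) is 12·n³, which is Θ(n³).
Lower-order terms (8·n log(n)) are asymptotically negligible.
Constants are absorbed, so the tightest bound is O(n³).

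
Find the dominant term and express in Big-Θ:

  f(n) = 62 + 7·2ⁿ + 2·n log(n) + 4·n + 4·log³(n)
Θ(2ⁿ)

Order the terms by growth rate: 62 ≺ 4·log³(n) ≺ 4·n ≺ 2·n log(n) ≺ 7·2ⁿ.
The fastest-growing term 7·2ⁿ dominates as n → ∞; dropping its constant factor gives Θ(2ⁿ).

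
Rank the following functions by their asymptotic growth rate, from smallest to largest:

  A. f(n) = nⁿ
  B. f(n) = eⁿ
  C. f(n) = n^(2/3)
C < B < A

Comparing growth rates:
C = n^(2/3) is O(n^(2/3))
B = eⁿ is O(eⁿ)
A = nⁿ is O(nⁿ)

Therefore, the order from slowest to fastest is: C < B < A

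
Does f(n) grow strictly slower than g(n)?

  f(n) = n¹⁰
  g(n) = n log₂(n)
False

f(n) = n¹⁰ is O(n¹⁰), and g(n) = n log₂(n) is O(n log n).
Since O(n¹⁰) grows faster than or equal to O(n log n), f(n) = o(g(n)) is false.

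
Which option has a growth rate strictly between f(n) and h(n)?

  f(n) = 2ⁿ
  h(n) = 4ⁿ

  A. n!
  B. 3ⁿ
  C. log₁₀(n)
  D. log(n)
B

We need g(n) with 2ⁿ = o(g(n)) and g(n) = o(4ⁿ), i.e. O(2ⁿ) ≺ g ≺ O(4ⁿ).
Check each option:
  A. n! — O(n!) does not grow strictly slower than h(n)
  B. 3ⁿ — O(3ⁿ) is strictly between O(2ⁿ) and O(4ⁿ) ✓
  C. log₁₀(n) — O(log n) does not grow strictly faster than f(n)
  D. log(n) — O(log n) does not grow strictly faster than f(n)

Only option B (3ⁿ) lies strictly between.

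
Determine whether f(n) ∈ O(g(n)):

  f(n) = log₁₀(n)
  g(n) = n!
True

f(n) = log₁₀(n) is O(log n), and g(n) = n! is O(n!).
Since O(log n) ⊆ O(n!) (f grows no faster than g), f(n) = O(g(n)) is true.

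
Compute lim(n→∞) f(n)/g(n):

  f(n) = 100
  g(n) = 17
100/17

Since 100 and 17 have the same growth rate (O(1)),
the ratio converges to a constant: 100/17.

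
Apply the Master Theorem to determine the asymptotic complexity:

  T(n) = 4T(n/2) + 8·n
Θ(n²)

Master Theorem: a = 4, b = 2, f(n) = 8·n.
Compute the critical exponent d = log₂(4) = 2.
Compare f(n) = Θ(n) against n^d:
  k = 1 < d = 2, so f(n) = O(n^(d-ε)) — Case 1.
  The recursion cost dominates: T(n) = Θ(n^d) = Θ(n²).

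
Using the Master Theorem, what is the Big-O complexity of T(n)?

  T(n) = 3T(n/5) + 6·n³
Θ(n³)

Master Theorem: a = 3, b = 5, f(n) = 6·n³.
Compute the critical exponent d = log₅(3) = 0.683.
Compare f(n) = Θ(n³) against n^d:
  k = 3 > d = 0.683, so f(n) = Ω(n^(d+ε)) — Case 3.
  Regularity: a·(n/b)^3/n^3 = a/b^3 = 3/125 < 1 ✓.
  The top-level work dominates: T(n) = Θ(f(n)) = Θ(n³).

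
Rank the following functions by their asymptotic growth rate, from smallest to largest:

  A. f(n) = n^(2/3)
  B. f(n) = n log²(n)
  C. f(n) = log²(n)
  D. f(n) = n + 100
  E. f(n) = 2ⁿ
C < A < D < B < E

Comparing growth rates:
C = log²(n) is O(log² n)
A = n^(2/3) is O(n^(2/3))
D = n + 100 is O(n)
B = n log²(n) is O(n log² n)
E = 2ⁿ is O(2ⁿ)

Therefore, the order from slowest to fastest is: C < A < D < B < E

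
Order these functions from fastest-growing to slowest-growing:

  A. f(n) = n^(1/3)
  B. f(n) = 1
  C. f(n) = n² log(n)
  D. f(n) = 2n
C > D > A > B

Comparing growth rates:
C = n² log(n) is O(n² log n)
D = 2n is O(n)
A = n^(1/3) is O(n^(1/3))
B = 1 is O(1)

Therefore, the order from fastest to slowest is: C > D > A > B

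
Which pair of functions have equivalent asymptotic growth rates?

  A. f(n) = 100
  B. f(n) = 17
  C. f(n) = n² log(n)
A and B

Examining each function:
  A. 100 is O(1)
  B. 17 is O(1)
  C. n² log(n) is O(n² log n)

Functions A and B both have the same complexity class.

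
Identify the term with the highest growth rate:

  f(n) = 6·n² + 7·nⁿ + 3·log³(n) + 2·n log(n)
7·nⁿ

Looking at each term:
  - 6·n² is O(n²)
  - 7·nⁿ is O(nⁿ)
  - 3·log³(n) is O(log³ n)
  - 2·n log(n) is O(n log n)

The term 7·nⁿ (O(nⁿ)) grows fastest and dominates all others.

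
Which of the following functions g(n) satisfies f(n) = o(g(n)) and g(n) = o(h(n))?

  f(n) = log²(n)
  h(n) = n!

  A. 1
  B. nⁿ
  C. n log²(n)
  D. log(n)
C

We need g(n) with log²(n) = o(g(n)) and g(n) = o(n!), i.e. O(log² n) ≺ g ≺ O(n!).
Check each option:
  A. 1 — O(1) does not grow strictly faster than f(n)
  B. nⁿ — O(nⁿ) does not grow strictly slower than h(n)
  C. n log²(n) — O(n log² n) is strictly between O(log² n) and O(n!) ✓
  D. log(n) — O(log n) does not grow strictly faster than f(n)

Only option C (n log²(n)) lies strictly between.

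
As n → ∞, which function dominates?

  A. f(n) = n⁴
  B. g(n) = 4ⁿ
B

f(n) = n⁴ is O(n⁴), while g(n) = 4ⁿ is O(4ⁿ).
Since O(4ⁿ) grows faster than O(n⁴), g(n) dominates.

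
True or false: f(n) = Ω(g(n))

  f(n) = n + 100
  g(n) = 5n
True

f(n) = n + 100 and g(n) = 5n are both O(n).
Big-Ω permits equal growth rates (f ≥ c·g for some c > 0), so f(n) = Ω(g(n)) is true.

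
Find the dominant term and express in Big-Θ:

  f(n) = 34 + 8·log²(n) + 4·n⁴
Θ(n⁴)

Order the terms by growth rate: 34 ≺ 8·log²(n) ≺ 4·n⁴.
The fastest-growing term 4·n⁴ dominates as n → ∞; dropping its constant factor gives Θ(n⁴).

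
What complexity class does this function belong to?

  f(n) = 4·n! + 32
O(n!)

The dominant term in 4·n! + 32 is 4·n!, which is Θ(n!).
Lower-order terms (32) are asymptotically negligible.
Constants are absorbed, so the tightest bound is O(n!).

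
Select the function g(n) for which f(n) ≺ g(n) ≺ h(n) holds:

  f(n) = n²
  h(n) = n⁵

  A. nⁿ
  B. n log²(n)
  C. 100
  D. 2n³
D

We need g(n) with n² = o(g(n)) and g(n) = o(n⁵), i.e. O(n²) ≺ g ≺ O(n⁵).
Check each option:
  A. nⁿ — O(nⁿ) does not grow strictly slower than h(n)
  B. n log²(n) — O(n log² n) does not grow strictly faster than f(n)
  C. 100 — O(1) does not grow strictly faster than f(n)
  D. 2n³ — O(n³) is strictly between O(n²) and O(n⁵) ✓

Only option D (2n³) lies strictly between.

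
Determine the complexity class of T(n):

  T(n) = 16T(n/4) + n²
Θ(n² log n)

Master Theorem: a = 16, b = 4, f(n) = n².
Compute the critical exponent d = log₄(16) = 2.
Compare f(n) = Θ(n²) against n^d:
  k = 2 = d, so f(n) = Θ(n^d) — Case 2.
  Work is balanced across levels: T(n) = Θ(n^d log n) = Θ(n² log n).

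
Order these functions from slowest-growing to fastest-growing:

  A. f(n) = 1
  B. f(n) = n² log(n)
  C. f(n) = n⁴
A < B < C

Comparing growth rates:
A = 1 is O(1)
B = n² log(n) is O(n² log n)
C = n⁴ is O(n⁴)

Therefore, the order from slowest to fastest is: A < B < C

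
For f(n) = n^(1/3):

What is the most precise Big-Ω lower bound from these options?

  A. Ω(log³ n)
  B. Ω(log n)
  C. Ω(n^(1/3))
C

f(n) = n^(1/3) is Ω(n^(1/3)).
All listed options are valid Big-Ω bounds (lower bounds),
but Ω(n^(1/3)) is the tightest (largest valid bound).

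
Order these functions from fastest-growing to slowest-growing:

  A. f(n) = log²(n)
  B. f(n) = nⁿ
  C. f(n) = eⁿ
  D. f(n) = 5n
B > C > D > A

Comparing growth rates:
B = nⁿ is O(nⁿ)
C = eⁿ is O(eⁿ)
D = 5n is O(n)
A = log²(n) is O(log² n)

Therefore, the order from fastest to slowest is: B > C > D > A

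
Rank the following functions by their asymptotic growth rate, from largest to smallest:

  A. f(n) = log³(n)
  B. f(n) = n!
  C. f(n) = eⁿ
B > C > A

Comparing growth rates:
B = n! is O(n!)
C = eⁿ is O(eⁿ)
A = log³(n) is O(log³ n)

Therefore, the order from fastest to slowest is: B > C > A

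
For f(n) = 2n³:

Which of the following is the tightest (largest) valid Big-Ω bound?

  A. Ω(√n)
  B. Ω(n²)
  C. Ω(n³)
C

f(n) = 2n³ is Ω(n³).
All listed options are valid Big-Ω bounds (lower bounds),
but Ω(n³) is the tightest (largest valid bound).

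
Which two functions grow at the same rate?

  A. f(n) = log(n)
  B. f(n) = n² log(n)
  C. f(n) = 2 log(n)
A and C

Examining each function:
  A. log(n) is O(log n)
  B. n² log(n) is O(n² log n)
  C. 2 log(n) is O(log n)

Functions A and C both have the same complexity class.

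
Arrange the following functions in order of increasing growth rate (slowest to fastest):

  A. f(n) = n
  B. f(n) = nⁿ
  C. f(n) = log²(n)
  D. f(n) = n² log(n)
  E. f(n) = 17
E < C < A < D < B

Comparing growth rates:
E = 17 is O(1)
C = log²(n) is O(log² n)
A = n is O(n)
D = n² log(n) is O(n² log n)
B = nⁿ is O(nⁿ)

Therefore, the order from slowest to fastest is: E < C < A < D < B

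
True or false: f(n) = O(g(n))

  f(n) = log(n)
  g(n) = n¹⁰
True

f(n) = log(n) is O(log n), and g(n) = n¹⁰ is O(n¹⁰).
Since O(log n) ⊆ O(n¹⁰) (f grows no faster than g), f(n) = O(g(n)) is true.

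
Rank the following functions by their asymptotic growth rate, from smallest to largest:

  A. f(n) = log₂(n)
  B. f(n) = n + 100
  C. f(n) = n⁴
A < B < C

Comparing growth rates:
A = log₂(n) is O(log n)
B = n + 100 is O(n)
C = n⁴ is O(n⁴)

Therefore, the order from slowest to fastest is: A < B < C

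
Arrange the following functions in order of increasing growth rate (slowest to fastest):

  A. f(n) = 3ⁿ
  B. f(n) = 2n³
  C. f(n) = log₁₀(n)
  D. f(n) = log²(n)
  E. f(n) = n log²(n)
C < D < E < B < A

Comparing growth rates:
C = log₁₀(n) is O(log n)
D = log²(n) is O(log² n)
E = n log²(n) is O(n log² n)
B = 2n³ is O(n³)
A = 3ⁿ is O(3ⁿ)

Therefore, the order from slowest to fastest is: C < D < E < B < A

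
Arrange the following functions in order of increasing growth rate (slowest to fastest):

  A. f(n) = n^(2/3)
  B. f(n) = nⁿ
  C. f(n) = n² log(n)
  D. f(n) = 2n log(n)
A < D < C < B

Comparing growth rates:
A = n^(2/3) is O(n^(2/3))
D = 2n log(n) is O(n log n)
C = n² log(n) is O(n² log n)
B = nⁿ is O(nⁿ)

Therefore, the order from slowest to fastest is: A < D < C < B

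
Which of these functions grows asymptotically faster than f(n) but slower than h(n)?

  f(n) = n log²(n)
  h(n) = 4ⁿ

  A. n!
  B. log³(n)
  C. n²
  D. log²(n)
C

We need g(n) with n log²(n) = o(g(n)) and g(n) = o(4ⁿ), i.e. O(n log² n) ≺ g ≺ O(4ⁿ).
Check each option:
  A. n! — O(n!) does not grow strictly slower than h(n)
  B. log³(n) — O(log³ n) does not grow strictly faster than f(n)
  C. n² — O(n²) is strictly between O(n log² n) and O(4ⁿ) ✓
  D. log²(n) — O(log² n) does not grow strictly faster than f(n)

Only option C (n²) lies strictly between.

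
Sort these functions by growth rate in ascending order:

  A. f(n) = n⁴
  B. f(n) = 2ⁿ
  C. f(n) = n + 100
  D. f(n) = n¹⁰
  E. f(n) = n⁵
C < A < E < D < B

Comparing growth rates:
C = n + 100 is O(n)
A = n⁴ is O(n⁴)
E = n⁵ is O(n⁵)
D = n¹⁰ is O(n¹⁰)
B = 2ⁿ is O(2ⁿ)

Therefore, the order from slowest to fastest is: C < A < E < D < B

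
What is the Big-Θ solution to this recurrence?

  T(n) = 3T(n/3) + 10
Θ(n)

Master Theorem: a = 3, b = 3, f(n) = 10.
Compute the critical exponent d = log₃(3) = 1.
Compare f(n) = Θ(1) against n^d:
  k = 0 < d = 1, so f(n) = O(n^(d-ε)) — Case 1.
  The recursion cost dominates: T(n) = Θ(n^d) = Θ(n).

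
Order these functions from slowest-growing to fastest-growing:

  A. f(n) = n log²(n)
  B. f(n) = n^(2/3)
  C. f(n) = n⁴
B < A < C

Comparing growth rates:
B = n^(2/3) is O(n^(2/3))
A = n log²(n) is O(n log² n)
C = n⁴ is O(n⁴)

Therefore, the order from slowest to fastest is: B < A < C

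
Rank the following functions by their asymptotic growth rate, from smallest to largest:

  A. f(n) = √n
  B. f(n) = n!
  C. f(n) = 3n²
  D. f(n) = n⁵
A < C < D < B

Comparing growth rates:
A = √n is O(√n)
C = 3n² is O(n²)
D = n⁵ is O(n⁵)
B = n! is O(n!)

Therefore, the order from slowest to fastest is: A < C < D < B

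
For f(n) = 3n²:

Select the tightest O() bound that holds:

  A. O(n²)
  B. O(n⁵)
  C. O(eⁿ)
A

f(n) = 3n² is O(n²).
All listed options are valid Big-O bounds (upper bounds),
but O(n²) is the tightest (smallest valid bound).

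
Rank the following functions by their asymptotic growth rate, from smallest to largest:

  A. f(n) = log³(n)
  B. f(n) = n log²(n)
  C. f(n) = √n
A < C < B

Comparing growth rates:
A = log³(n) is O(log³ n)
C = √n is O(√n)
B = n log²(n) is O(n log² n)

Therefore, the order from slowest to fastest is: A < C < B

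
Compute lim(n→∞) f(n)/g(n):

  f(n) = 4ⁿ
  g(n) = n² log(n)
∞

Since 4ⁿ (O(4ⁿ)) grows faster than n² log(n) (O(n² log n)),
the ratio f(n)/g(n) → ∞ as n → ∞.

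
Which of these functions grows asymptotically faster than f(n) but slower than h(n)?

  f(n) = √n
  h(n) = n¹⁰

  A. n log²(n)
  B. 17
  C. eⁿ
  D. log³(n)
A

We need g(n) with √n = o(g(n)) and g(n) = o(n¹⁰), i.e. O(√n) ≺ g ≺ O(n¹⁰).
Check each option:
  A. n log²(n) — O(n log² n) is strictly between O(√n) and O(n¹⁰) ✓
  B. 17 — O(1) does not grow strictly faster than f(n)
  C. eⁿ — O(eⁿ) does not grow strictly slower than h(n)
  D. log³(n) — O(log³ n) does not grow strictly faster than f(n)

Only option A (n log²(n)) lies strictly between.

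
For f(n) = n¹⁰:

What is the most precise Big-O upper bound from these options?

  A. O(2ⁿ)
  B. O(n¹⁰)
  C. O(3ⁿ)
B

f(n) = n¹⁰ is O(n¹⁰).
All listed options are valid Big-O bounds (upper bounds),
but O(n¹⁰) is the tightest (smallest valid bound).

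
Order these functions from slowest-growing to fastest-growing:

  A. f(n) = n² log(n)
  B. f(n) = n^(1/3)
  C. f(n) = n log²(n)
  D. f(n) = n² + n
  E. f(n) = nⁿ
B < C < D < A < E

Comparing growth rates:
B = n^(1/3) is O(n^(1/3))
C = n log²(n) is O(n log² n)
D = n² + n is O(n²)
A = n² log(n) is O(n² log n)
E = nⁿ is O(nⁿ)

Therefore, the order from slowest to fastest is: B < C < D < A < E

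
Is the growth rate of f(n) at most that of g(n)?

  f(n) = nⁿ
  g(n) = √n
False

f(n) = nⁿ is O(nⁿ), and g(n) = √n is O(√n).
Since O(nⁿ) grows faster than O(√n), f(n) = O(g(n)) is false.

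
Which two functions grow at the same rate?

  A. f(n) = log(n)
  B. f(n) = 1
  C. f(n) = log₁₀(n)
A and C

Examining each function:
  A. log(n) is O(log n)
  B. 1 is O(1)
  C. log₁₀(n) is O(log n)

Functions A and C both have the same complexity class.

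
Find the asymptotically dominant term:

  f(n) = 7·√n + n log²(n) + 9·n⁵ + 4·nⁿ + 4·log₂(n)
4·nⁿ

Looking at each term:
  - 7·√n is O(√n)
  - n log²(n) is O(n log² n)
  - 9·n⁵ is O(n⁵)
  - 4·nⁿ is O(nⁿ)
  - 4·log₂(n) is O(log n)

The term 4·nⁿ (O(nⁿ)) grows fastest and dominates all others.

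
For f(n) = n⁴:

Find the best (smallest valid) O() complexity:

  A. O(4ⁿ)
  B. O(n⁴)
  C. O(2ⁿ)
B

f(n) = n⁴ is O(n⁴).
All listed options are valid Big-O bounds (upper bounds),
but O(n⁴) is the tightest (smallest valid bound).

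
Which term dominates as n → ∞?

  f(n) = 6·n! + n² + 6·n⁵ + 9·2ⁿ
6·n!

Looking at each term:
  - 6·n! is O(n!)
  - n² is O(n²)
  - 6·n⁵ is O(n⁵)
  - 9·2ⁿ is O(2ⁿ)

The term 6·n! (O(n!)) grows fastest and dominates all others.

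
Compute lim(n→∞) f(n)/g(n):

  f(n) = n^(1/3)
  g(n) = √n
0

Since n^(1/3) (O(n^(1/3))) grows slower than √n (O(√n)),
the ratio f(n)/g(n) → 0 as n → ∞.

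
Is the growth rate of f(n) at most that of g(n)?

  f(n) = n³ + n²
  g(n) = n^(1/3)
False

f(n) = n³ + n² is O(n³), and g(n) = n^(1/3) is O(n^(1/3)).
Since O(n³) grows faster than O(n^(1/3)), f(n) = O(g(n)) is false.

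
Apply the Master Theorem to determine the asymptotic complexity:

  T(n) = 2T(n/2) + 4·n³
Θ(n³)

Master Theorem: a = 2, b = 2, f(n) = 4·n³.
Compute the critical exponent d = log₂(2) = 1.
Compare f(n) = Θ(n³) against n^d:
  k = 3 > d = 1, so f(n) = Ω(n^(d+ε)) — Case 3.
  Regularity: a·(n/b)^3/n^3 = a/b^3 = 2/8 < 1 ✓.
  The top-level work dominates: T(n) = Θ(f(n)) = Θ(n³).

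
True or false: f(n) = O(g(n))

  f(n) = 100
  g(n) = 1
True

f(n) = 100 and g(n) = 1 are both O(1).
Big-O permits equal growth rates (f ≤ c·g for some c), so f(n) = O(g(n)) is true.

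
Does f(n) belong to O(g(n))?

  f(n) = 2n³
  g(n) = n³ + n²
True

f(n) = 2n³ and g(n) = n³ + n² are both O(n³).
Big-O permits equal growth rates (f ≤ c·g for some c), so f(n) = O(g(n)) is true.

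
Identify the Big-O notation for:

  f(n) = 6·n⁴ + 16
O(n⁴)

The dominant term in 6·n⁴ + 16 is 6·n⁴, which is Θ(n⁴).
Lower-order terms (16) are asymptotically negligible.
Constants are absorbed, so the tightest bound is O(n⁴).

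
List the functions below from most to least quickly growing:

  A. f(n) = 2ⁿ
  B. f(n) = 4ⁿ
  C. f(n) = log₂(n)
B > A > C

Comparing growth rates:
B = 4ⁿ is O(4ⁿ)
A = 2ⁿ is O(2ⁿ)
C = log₂(n) is O(log n)

Therefore, the order from fastest to slowest is: B > A > C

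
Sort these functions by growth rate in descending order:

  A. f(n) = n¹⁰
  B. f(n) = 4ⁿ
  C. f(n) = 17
B > A > C

Comparing growth rates:
B = 4ⁿ is O(4ⁿ)
A = n¹⁰ is O(n¹⁰)
C = 17 is O(1)

Therefore, the order from fastest to slowest is: B > A > C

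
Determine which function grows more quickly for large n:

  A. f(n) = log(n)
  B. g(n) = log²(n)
B

f(n) = log(n) is O(log n), while g(n) = log²(n) is O(log² n).
Since O(log² n) grows faster than O(log n), g(n) dominates.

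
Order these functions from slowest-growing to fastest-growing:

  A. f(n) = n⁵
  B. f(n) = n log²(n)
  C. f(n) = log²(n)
C < B < A

Comparing growth rates:
C = log²(n) is O(log² n)
B = n log²(n) is O(n log² n)
A = n⁵ is O(n⁵)

Therefore, the order from slowest to fastest is: C < B < A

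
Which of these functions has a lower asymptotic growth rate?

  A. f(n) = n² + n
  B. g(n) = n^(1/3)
B

f(n) = n² + n is O(n²), while g(n) = n^(1/3) is O(n^(1/3)).
Since O(n^(1/3)) grows slower than O(n²), g(n) is dominated.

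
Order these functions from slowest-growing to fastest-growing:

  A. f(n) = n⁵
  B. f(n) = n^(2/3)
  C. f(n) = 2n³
B < C < A

Comparing growth rates:
B = n^(2/3) is O(n^(2/3))
C = 2n³ is O(n³)
A = n⁵ is O(n⁵)

Therefore, the order from slowest to fastest is: B < C < A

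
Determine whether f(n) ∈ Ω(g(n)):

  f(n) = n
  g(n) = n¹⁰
False

f(n) = n is O(n), and g(n) = n¹⁰ is O(n¹⁰).
Since O(n) grows slower than O(n¹⁰), f(n) = Ω(g(n)) is false.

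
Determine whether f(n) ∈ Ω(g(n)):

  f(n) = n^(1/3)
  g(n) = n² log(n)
False

f(n) = n^(1/3) is O(n^(1/3)), and g(n) = n² log(n) is O(n² log n).
Since O(n^(1/3)) grows slower than O(n² log n), f(n) = Ω(g(n)) is false.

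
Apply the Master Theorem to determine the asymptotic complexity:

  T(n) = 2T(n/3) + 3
Θ(n^log₃(2))

Master Theorem: a = 2, b = 3, f(n) = 3.
Compute the critical exponent d = log₃(2) = 0.631.
Compare f(n) = Θ(1) against n^d:
  k = 0 < d = 0.631, so f(n) = O(n^(d-ε)) — Case 1.
  The recursion cost dominates: T(n) = Θ(n^d) = Θ(n^log₃(2)).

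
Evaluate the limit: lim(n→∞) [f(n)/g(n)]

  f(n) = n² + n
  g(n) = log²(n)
∞

Since n² + n (O(n²)) grows faster than log²(n) (O(log² n)),
the ratio f(n)/g(n) → ∞ as n → ∞.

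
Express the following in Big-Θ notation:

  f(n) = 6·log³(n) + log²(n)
Θ(log³ n)

Order the terms by growth rate: log²(n) ≺ 6·log³(n).
The fastest-growing term 6·log³(n) dominates as n → ∞; dropping its constant factor gives Θ(log³ n).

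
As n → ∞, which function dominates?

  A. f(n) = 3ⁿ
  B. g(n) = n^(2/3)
A

f(n) = 3ⁿ is O(3ⁿ), while g(n) = n^(2/3) is O(n^(2/3)).
Since O(3ⁿ) grows faster than O(n^(2/3)), f(n) dominates.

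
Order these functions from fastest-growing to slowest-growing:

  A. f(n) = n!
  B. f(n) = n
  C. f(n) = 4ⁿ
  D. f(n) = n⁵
A > C > D > B

Comparing growth rates:
A = n! is O(n!)
C = 4ⁿ is O(4ⁿ)
D = n⁵ is O(n⁵)
B = n is O(n)

Therefore, the order from fastest to slowest is: A > C > D > B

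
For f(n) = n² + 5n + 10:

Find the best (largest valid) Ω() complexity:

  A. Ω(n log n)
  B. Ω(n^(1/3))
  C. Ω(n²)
C

f(n) = n² + 5n + 10 is Ω(n²).
All listed options are valid Big-Ω bounds (lower bounds),
but Ω(n²) is the tightest (largest valid bound).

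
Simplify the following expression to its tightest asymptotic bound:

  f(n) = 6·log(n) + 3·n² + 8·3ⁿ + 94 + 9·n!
Θ(n!)

Order the terms by growth rate: 94 ≺ 6·log(n) ≺ 3·n² ≺ 8·3ⁿ ≺ 9·n!.
The fastest-growing term 9·n! dominates as n → ∞; dropping its constant factor gives Θ(n!).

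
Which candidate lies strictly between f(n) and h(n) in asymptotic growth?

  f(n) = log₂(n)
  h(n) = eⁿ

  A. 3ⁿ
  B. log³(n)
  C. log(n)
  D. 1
B

We need g(n) with log₂(n) = o(g(n)) and g(n) = o(eⁿ), i.e. O(log n) ≺ g ≺ O(eⁿ).
Check each option:
  A. 3ⁿ — O(3ⁿ) does not grow strictly slower than h(n)
  B. log³(n) — O(log³ n) is strictly between O(log n) and O(eⁿ) ✓
  C. log(n) — O(log n) does not grow strictly faster than f(n)
  D. 1 — O(1) does not grow strictly faster than f(n)

Only option B (log³(n)) lies strictly between.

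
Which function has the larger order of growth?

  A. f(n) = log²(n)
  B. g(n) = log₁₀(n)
A

f(n) = log²(n) is O(log² n), while g(n) = log₁₀(n) is O(log n).
Since O(log² n) grows faster than O(log n), f(n) dominates.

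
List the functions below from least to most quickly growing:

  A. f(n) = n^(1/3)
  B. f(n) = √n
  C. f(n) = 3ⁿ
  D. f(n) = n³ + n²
A < B < D < C

Comparing growth rates:
A = n^(1/3) is O(n^(1/3))
B = √n is O(√n)
D = n³ + n² is O(n³)
C = 3ⁿ is O(3ⁿ)

Therefore, the order from slowest to fastest is: A < B < D < C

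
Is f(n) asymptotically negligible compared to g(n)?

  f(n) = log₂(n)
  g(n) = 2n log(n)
True

f(n) = log₂(n) is O(log n), and g(n) = 2n log(n) is O(n log n).
Since O(log n) grows strictly slower than O(n log n), f(n) = o(g(n)) is true.
This means lim(n→∞) f(n)/g(n) = 0.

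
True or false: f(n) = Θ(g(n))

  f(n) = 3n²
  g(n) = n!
False

f(n) = 3n² is O(n²), and g(n) = n! is O(n!).
Since they have different growth rates, f(n) = Θ(g(n)) is false.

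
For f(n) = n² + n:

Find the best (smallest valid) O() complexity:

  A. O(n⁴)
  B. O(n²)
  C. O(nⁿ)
B

f(n) = n² + n is O(n²).
All listed options are valid Big-O bounds (upper bounds),
but O(n²) is the tightest (smallest valid bound).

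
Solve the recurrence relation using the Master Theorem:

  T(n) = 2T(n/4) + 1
Θ(n^log₄(2))

Master Theorem: a = 2, b = 4, f(n) = 1.
Compute the critical exponent d = log₄(2) = 0.500.
Compare f(n) = Θ(1) against n^d:
  k = 0 < d = 0.500, so f(n) = O(n^(d-ε)) — Case 1.
  The recursion cost dominates: T(n) = Θ(n^d) = Θ(n^log₄(2)).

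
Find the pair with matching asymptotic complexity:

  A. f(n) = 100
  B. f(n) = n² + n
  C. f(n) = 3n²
B and C

Examining each function:
  A. 100 is O(1)
  B. n² + n is O(n²)
  C. 3n² is O(n²)

Functions B and C both have the same complexity class.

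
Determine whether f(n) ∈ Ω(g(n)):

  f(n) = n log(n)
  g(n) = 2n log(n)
True

f(n) = n log(n) and g(n) = 2n log(n) are both O(n log n).
Big-Ω permits equal growth rates (f ≥ c·g for some c > 0), so f(n) = Ω(g(n)) is true.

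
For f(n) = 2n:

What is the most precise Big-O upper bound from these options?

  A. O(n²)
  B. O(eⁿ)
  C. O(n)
C

f(n) = 2n is O(n).
All listed options are valid Big-O bounds (upper bounds),
but O(n) is the tightest (smallest valid bound).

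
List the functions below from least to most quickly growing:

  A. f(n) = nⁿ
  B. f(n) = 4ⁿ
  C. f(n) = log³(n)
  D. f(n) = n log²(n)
C < D < B < A

Comparing growth rates:
C = log³(n) is O(log³ n)
D = n log²(n) is O(n log² n)
B = 4ⁿ is O(4ⁿ)
A = nⁿ is O(nⁿ)

Therefore, the order from slowest to fastest is: C < D < B < A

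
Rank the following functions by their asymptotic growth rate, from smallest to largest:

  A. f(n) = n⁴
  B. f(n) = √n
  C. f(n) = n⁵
B < A < C

Comparing growth rates:
B = √n is O(√n)
A = n⁴ is O(n⁴)
C = n⁵ is O(n⁵)

Therefore, the order from slowest to fastest is: B < A < C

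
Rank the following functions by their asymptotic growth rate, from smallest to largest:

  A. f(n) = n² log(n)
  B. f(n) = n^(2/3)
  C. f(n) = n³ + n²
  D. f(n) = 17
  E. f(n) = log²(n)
D < E < B < A < C

Comparing growth rates:
D = 17 is O(1)
E = log²(n) is O(log² n)
B = n^(2/3) is O(n^(2/3))
A = n² log(n) is O(n² log n)
C = n³ + n² is O(n³)

Therefore, the order from slowest to fastest is: D < E < B < A < C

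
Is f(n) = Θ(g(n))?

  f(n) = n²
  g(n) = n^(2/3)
False

f(n) = n² is O(n²), and g(n) = n^(2/3) is O(n^(2/3)).
Since they have different growth rates, f(n) = Θ(g(n)) is false.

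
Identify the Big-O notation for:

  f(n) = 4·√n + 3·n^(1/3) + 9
O(√n)

The dominant term in 4·√n + 3·n^(1/3) + 9 is 4·√n, which is Θ(√n).
Lower-order terms (3·n^(1/3), 9) are asymptotically negligible.
Constants are absorbed, so the tightest bound is O(√n).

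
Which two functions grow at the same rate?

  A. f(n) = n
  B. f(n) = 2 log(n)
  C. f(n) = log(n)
B and C

Examining each function:
  A. n is O(n)
  B. 2 log(n) is O(log n)
  C. log(n) is O(log n)

Functions B and C both have the same complexity class.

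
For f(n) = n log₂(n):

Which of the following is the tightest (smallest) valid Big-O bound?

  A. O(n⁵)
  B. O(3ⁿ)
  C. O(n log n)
C

f(n) = n log₂(n) is O(n log n).
All listed options are valid Big-O bounds (upper bounds),
but O(n log n) is the tightest (smallest valid bound).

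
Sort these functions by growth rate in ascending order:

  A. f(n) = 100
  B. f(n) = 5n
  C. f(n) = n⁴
A < B < C

Comparing growth rates:
A = 100 is O(1)
B = 5n is O(n)
C = n⁴ is O(n⁴)

Therefore, the order from slowest to fastest is: A < B < C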